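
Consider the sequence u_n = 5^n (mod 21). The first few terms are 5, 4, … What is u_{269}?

We have u_1 = 5,  u_2 = 4,  u_3 = 20,  u_4 = 16,  u_5 = 17,  u_6 = 1,  u_7 = 5.
Since u_7 = u_1 = 5, the sequence is periodic with period 6.
So u_{269} = u_{1 + ((269-1) mod 6)} = u_5 = 17.

17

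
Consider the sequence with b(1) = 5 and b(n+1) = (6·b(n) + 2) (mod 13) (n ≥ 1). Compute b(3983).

Computing terms: b(1) = 5, b(2) = 6, b(3) = 12, b(4) = 9, b(5) = 4, b(6) = 0, b(7) = 2, b(8) = 1, b(9) = 8, b(10) = 11, b(11) = 3, b(12) = 7, b(13) = 5.
Since b(13) = b(1) = 5, the sequence is periodic with period 12.
So b(3983) = b(1 + ((3983-1) mod 12)) = b(11) = 3.

3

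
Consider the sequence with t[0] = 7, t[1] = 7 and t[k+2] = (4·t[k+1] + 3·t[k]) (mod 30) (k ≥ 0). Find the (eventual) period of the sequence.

24

Computing terms: t[0] = 7,  t[1] = 7,  t[2] = 19,  t[3] = 7,  t[4] = 25,  t[5] = 1,  t[6] = 19,  t[7] = 19,  t[8] = 13,  t[9] = 19,  t[10] = 25,  t[11] = 7,  t[12] = 13,  t[13] = 13,  t[14] = 1,  t[15] = 13,  t[16] = 25,  t[17] = 19,  t[18] = 1,  t[19] = 1,  t[20] = 7,  t[21] = 1,  t[22] = 25,  t[23] = 13,  t[24] = 7,  t[25] = 7.
The sequence repeats with period 24.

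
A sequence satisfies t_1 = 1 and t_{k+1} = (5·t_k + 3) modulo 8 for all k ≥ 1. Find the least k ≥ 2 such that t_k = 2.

4

t_1 = 1,  t_2 = 0,  t_3 = 3,  t_4 = 2,  t_5 = 5,  t_6 = 4,  t_7 = 7,  t_8 = 6,  t_9 = 1.
The sequence repeats with period 8.
The value 2 first appears (with k ≥ 2) at t_4.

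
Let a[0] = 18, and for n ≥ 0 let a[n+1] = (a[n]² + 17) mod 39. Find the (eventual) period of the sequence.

6

Listing terms: a[0] = 18, a[1] = 29, a[2] = 0, a[3] = 17, a[4] = 33, a[5] = 14, a[6] = 18.
The sequence repeats with period 6.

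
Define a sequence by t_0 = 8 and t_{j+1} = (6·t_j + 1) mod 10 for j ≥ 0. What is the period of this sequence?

5

t_0 = 8; t_1 = 9; t_2 = 5; t_3 = 1; t_4 = 7; t_5 = 3; t_6 = 9.
Since t_6 = t_1 = 9, the sequence is eventually periodic: after a pre-period of length 1 it cycles with period 5.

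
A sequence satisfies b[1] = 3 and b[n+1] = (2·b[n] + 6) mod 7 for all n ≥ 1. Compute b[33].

Listing terms: b[1] = 3,  b[2] = 5,  b[3] = 2,  b[4] = 3.
Since b[4] = b[1] = 3, the sequence is periodic with period 3.
(33 - 1) mod 3 = 2, so b[33] = b[3] = 2.

2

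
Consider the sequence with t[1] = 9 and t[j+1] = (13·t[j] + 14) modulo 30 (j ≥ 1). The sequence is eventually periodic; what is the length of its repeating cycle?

12

Computing terms: t[1] = 9; t[2] = 11; t[3] = 7; t[4] = 15; t[5] = 29; t[6] = 1; t[7] = 27; t[8] = 5; t[9] = 19; t[10] = 21; t[11] = 17; t[12] = 25; t[13] = 9.
Since t[13] = t[1] = 9, the sequence is periodic with period 12.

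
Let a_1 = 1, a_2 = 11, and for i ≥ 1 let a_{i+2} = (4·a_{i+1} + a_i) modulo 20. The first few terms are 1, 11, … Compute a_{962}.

11

Listing terms: a_1 = 1,  a_2 = 11,  a_3 = 5,  a_4 = 11,  a_5 = 9,  a_6 = 7,  a_7 = 17,  a_8 = 15,  a_9 = 17,  a_{10} = 3,  a_{11} = 9,  a_{12} = 19,  a_{13} = 5,  a_{14} = 19,  a_{15} = 1,  a_{16} = 3,  a_{17} = 13,  a_{18} = 15,  a_{19} = 13,  a_{20} = 7,  a_{21} = 1,  a_{22} = 11.
Since (a_{21}, a_{22}) = (a_1, a_2) = (1, 11) (two consecutive terms determine the rest), the sequence is periodic with period 20.
(962 - 1) mod 20 = 1, so a_{962} = a_2 = 11.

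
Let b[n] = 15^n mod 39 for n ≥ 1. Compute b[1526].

30

We have b[1] = 15, b[2] = 30, b[3] = 21, b[4] = 3, b[5] = 6, b[6] = 12, b[7] = 24, b[8] = 9, b[9] = 18, b[10] = 36, b[11] = 33, b[12] = 27, b[13] = 15.
The sequence repeats with period 12.
So b[1526] = b[1 + ((1526-1) mod 12)] = b[2] = 30.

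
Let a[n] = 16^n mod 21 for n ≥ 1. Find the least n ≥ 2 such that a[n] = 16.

4

Computing terms: a[1] = 16; a[2] = 4; a[3] = 1; a[4] = 16.
The sequence repeats with period 3.
The value 16 next appears (with n ≥ 2) at a[4].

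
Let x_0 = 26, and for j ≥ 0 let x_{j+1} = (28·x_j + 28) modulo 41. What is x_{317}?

Listing terms: x_0 = 26, x_1 = 18, x_2 = 40, x_3 = 0, x_4 = 28, x_5 = 33, x_6 = 9, x_7 = 34, x_8 = 37, x_9 = 39, x_{10} = 13, x_{11} = 23, x_{12} = 16, x_{13} = 25, x_{14} = 31, x_{15} = 35, x_{16} = 24, x_{17} = 3, x_{18} = 30, x_{19} = 7, x_{20} = 19, x_{21} = 27, x_{22} = 5, x_{23} = 4, x_{24} = 17, x_{25} = 12, x_{26} = 36, x_{27} = 11, x_{28} = 8, x_{29} = 6, x_{30} = 32, x_{31} = 22, x_{32} = 29, x_{33} = 20, x_{34} = 14, x_{35} = 10, x_{36} = 21, x_{37} = 1, x_{38} = 15, x_{39} = 38, x_{40} = 26.
Since x_{40} = x_0 = 26, the sequence is periodic with period 40.
So x_{317} = x_{0 + ((317-0) mod 40)} = x_{37} = 1.

1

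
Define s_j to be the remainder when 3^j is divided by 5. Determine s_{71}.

We have s_0 = 1,  s_1 = 3,  s_2 = 4,  s_3 = 2,  s_4 = 1.
The sequence repeats with period 4.
So s_{71} = s_{0 + ((71-0) mod 4)} = s_3 = 2.

2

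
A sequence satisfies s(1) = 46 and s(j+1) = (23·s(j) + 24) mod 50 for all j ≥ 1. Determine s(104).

4

s(1) = 46,  s(2) = 32,  s(3) = 10,  s(4) = 4,  s(5) = 16,  s(6) = 42,  s(7) = 40,  s(8) = 44,  s(9) = 36,  s(10) = 2,  s(11) = 20,  s(12) = 34,  s(13) = 6,  s(14) = 12,  s(15) = 0,  s(16) = 24,  s(17) = 26,  s(18) = 22,  s(19) = 30,  s(20) = 14,  s(21) = 46.
The sequence repeats with period 20.
So s(104) = s(1 + ((104-1) mod 20)) = s(4) = 4.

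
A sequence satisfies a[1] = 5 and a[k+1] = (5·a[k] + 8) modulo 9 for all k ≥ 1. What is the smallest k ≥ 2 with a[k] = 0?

4

a[1] = 5, a[2] = 6, a[3] = 2, a[4] = 0, a[5] = 8, a[6] = 3, a[7] = 5.
The sequence repeats with period 6.
The value 0 first appears (with k ≥ 2) at a[4].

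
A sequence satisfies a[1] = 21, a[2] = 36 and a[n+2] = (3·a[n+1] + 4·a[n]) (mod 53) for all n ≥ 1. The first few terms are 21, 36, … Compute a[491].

Listing terms: a[1] = 21, a[2] = 36, a[3] = 33, a[4] = 31, a[5] = 13, a[6] = 4, a[7] = 11, a[8] = 49, a[9] = 32, a[10] = 27, a[11] = 50, a[12] = 46, a[13] = 20, a[14] = 32, a[15] = 17, a[16] = 20, a[17] = 22, a[18] = 40, a[19] = 49, a[20] = 42, a[21] = 4, a[22] = 21, a[23] = 26, a[24] = 3, a[25] = 7, a[26] = 33, a[27] = 21, a[28] = 36.
The sequence repeats with period 26.
(491 - 1) mod 26 = 22, so a[491] = a[23] = 26.

26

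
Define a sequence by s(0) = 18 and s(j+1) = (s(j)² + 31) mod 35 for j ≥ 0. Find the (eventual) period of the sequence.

3

We have s(0) = 18,  s(1) = 5,  s(2) = 21,  s(3) = 17,  s(4) = 5.
Since s(4) = s(1) = 5, the sequence is eventually periodic: after a pre-period of length 1 it cycles with period 3.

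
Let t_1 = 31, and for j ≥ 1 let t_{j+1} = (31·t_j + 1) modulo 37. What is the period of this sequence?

4

We have t_1 = 31; t_2 = 0; t_3 = 1; t_4 = 32; t_5 = 31.
The sequence repeats with period 4.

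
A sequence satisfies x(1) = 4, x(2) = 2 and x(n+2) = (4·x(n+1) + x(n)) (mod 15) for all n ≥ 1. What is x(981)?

Computing terms: x(1) = 4; x(2) = 2; x(3) = 12; x(4) = 5; x(5) = 2; x(6) = 13; x(7) = 9; x(8) = 4; x(9) = 10; x(10) = 14; x(11) = 6; x(12) = 8; x(13) = 8; x(14) = 10; x(15) = 3; x(16) = 7; x(17) = 1; x(18) = 11; x(19) = 0; x(20) = 11; x(21) = 14; x(22) = 7; x(23) = 12; x(24) = 10; x(25) = 7; x(26) = 8; x(27) = 9; x(28) = 14; x(29) = 5; x(30) = 4; x(31) = 6; x(32) = 13; x(33) = 13; x(34) = 5; x(35) = 3; x(36) = 2; x(37) = 11; x(38) = 1; x(39) = 0; x(40) = 1; x(41) = 4; x(42) = 2.
The sequence repeats with period 40.
So x(981) = x(1 + ((981-1) mod 40)) = x(21) = 14.

14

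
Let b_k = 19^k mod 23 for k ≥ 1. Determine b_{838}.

16

We have b_1 = 19,  b_2 = 16,  b_3 = 5,  b_4 = 3,  b_5 = 11,  b_6 = 2,  b_7 = 15,  b_8 = 9,  b_9 = 10,  b_{10} = 6,  b_{11} = 22,  b_{12} = 4,  b_{13} = 7,  b_{14} = 18,  b_{15} = 20,  b_{16} = 12,  b_{17} = 21,  b_{18} = 8,  b_{19} = 14,  b_{20} = 13,  b_{21} = 17,  b_{22} = 1,  b_{23} = 19.
The sequence repeats with period 22.
So b_{838} = b_{1 + ((838-1) mod 22)} = b_2 = 16.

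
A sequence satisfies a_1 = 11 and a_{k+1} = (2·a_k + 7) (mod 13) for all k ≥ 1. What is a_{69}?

Computing terms: a_1 = 11, a_2 = 3, a_3 = 0, a_4 = 7, a_5 = 8, a_6 = 10, a_7 = 1, a_8 = 9, a_9 = 12, a_{10} = 5, a_{11} = 4, a_{12} = 2, a_{13} = 11.
The sequence repeats with period 12.
(69 - 1) mod 12 = 8, so a_{69} = a_9 = 12.

12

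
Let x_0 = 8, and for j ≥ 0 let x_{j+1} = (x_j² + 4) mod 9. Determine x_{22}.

5

x_0 = 8, x_1 = 5, x_2 = 2, x_3 = 8.
Since x_3 = x_0 = 8, the sequence is periodic with period 3.
So x_{22} = x_{0 + ((22-0) mod 3)} = x_1 = 5.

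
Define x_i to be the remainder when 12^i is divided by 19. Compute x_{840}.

1

We have x_1 = 12; x_2 = 11; x_3 = 18; x_4 = 7; x_5 = 8; x_6 = 1; x_7 = 12.
The sequence repeats with period 6.
(840 - 1) mod 6 = 5, so x_{840} = x_6 = 1.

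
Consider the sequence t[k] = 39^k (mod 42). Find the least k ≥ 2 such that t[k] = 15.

Computing terms: t[1] = 39,  t[2] = 9,  t[3] = 15,  t[4] = 39.
Since t[4] = t[1] = 39, the sequence is periodic with period 3.
The value 15 first appears (with k ≥ 2) at t[3].

3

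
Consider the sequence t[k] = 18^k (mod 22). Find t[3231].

18

Computing terms: t[1] = 18, t[2] = 16, t[3] = 2, t[4] = 14, t[5] = 10, t[6] = 4, t[7] = 6, t[8] = 20, t[9] = 8, t[10] = 12, t[11] = 18.
Since t[11] = t[1] = 18, the sequence is periodic with period 10.
(3231 - 1) mod 10 = 0, so t[3231] = t[1] = 18.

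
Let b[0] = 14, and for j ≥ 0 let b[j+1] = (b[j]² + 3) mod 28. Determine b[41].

19

Listing terms: b[0] = 14,  b[1] = 3,  b[2] = 12,  b[3] = 7,  b[4] = 24,  b[5] = 19,  b[6] = 0,  b[7] = 3.
Since b[7] = b[1] = 3, the sequence is eventually periodic: after a pre-period of length 1 it cycles with period 6.
For j ≥ 1, b[j] depends only on (j - 1) mod 6. (41 - 1) mod 6 = 4, so b[41] = b[5] = 19.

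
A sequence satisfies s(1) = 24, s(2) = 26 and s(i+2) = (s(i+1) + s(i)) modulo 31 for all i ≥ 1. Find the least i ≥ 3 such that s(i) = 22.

s(1) = 24,  s(2) = 26,  s(3) = 19,  s(4) = 14,  s(5) = 2,  s(6) = 16,  s(7) = 18,  s(8) = 3,  s(9) = 21,  s(10) = 24,  s(11) = 14,  s(12) = 7,  s(13) = 21,  s(14) = 28,  s(15) = 18,  s(16) = 15,  s(17) = 2,  s(18) = 17,  s(19) = 19,  s(20) = 5,  s(21) = 24,  s(22) = 29,  s(23) = 22,  s(24) = 20,  s(25) = 11,  s(26) = 0,  s(27) = 11,  s(28) = 11,  s(29) = 22,  s(30) = 2,  s(31) = 24,  s(32) = 26.
The sequence repeats with period 30.
The value 22 first appears (with i ≥ 3) at s(23).

23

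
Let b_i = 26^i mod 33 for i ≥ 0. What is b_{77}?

5

b_0 = 1, b_1 = 26, b_2 = 16, b_3 = 20, b_4 = 25, b_5 = 23, b_6 = 4, b_7 = 5, b_8 = 31, b_9 = 14, b_{10} = 1.
Since b_{10} = b_0 = 1, the sequence is periodic with period 10.
(77 - 0) mod 10 = 7, so b_{77} = b_7 = 5.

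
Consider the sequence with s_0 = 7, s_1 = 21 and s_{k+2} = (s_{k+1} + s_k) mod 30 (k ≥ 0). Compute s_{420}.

17

s_0 = 7; s_1 = 21; s_2 = 28; s_3 = 19; s_4 = 17; s_5 = 6; s_6 = 23; s_7 = 29; s_8 = 22; s_9 = 21; s_{10} = 13; s_{11} = 4; s_{12} = 17; s_{13} = 21; s_{14} = 8; s_{15} = 29; s_{16} = 7; s_{17} = 6; s_{18} = 13; s_{19} = 19; s_{20} = 2; s_{21} = 21; s_{22} = 23; s_{23} = 14; s_{24} = 7; s_{25} = 21.
Since (s_{24}, s_{25}) = (s_0, s_1) = (7, 21) (two consecutive terms determine the rest), the sequence is periodic with period 24.
(420 - 0) mod 24 = 12, so s_{420} = s_{12} = 17.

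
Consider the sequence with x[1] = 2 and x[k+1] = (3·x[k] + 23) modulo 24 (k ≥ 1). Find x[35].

Listing terms: x[1] = 2,  x[2] = 5,  x[3] = 14,  x[4] = 17,  x[5] = 2.
Since x[5] = x[1] = 2, the sequence is periodic with period 4.
(35 - 1) mod 4 = 2, so x[35] = x[3] = 14.

14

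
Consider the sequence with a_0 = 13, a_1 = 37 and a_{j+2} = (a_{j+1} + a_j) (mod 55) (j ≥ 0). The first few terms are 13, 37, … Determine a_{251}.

48

Listing terms: a_0 = 13,  a_1 = 37,  a_2 = 50,  a_3 = 32,  a_4 = 27,  a_5 = 4,  a_6 = 31,  a_7 = 35,  a_8 = 11,  a_9 = 46,  a_{10} = 2,  a_{11} = 48,  a_{12} = 50,  a_{13} = 43,  a_{14} = 38,  a_{15} = 26,  a_{16} = 9,  a_{17} = 35,  a_{18} = 44,  a_{19} = 24,  a_{20} = 13,  a_{21} = 37.
The sequence repeats with period 20.
(251 - 0) mod 20 = 11, so a_{251} = a_{11} = 48.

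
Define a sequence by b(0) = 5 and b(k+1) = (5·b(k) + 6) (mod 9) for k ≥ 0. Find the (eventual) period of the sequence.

6

We have b(0) = 5,  b(1) = 4,  b(2) = 8,  b(3) = 1,  b(4) = 2,  b(5) = 7,  b(6) = 5.
The sequence repeats with period 6.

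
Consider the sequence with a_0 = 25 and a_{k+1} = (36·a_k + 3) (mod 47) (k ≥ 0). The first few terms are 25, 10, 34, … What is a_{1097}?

4

Listing terms: a_0 = 25; a_1 = 10; a_2 = 34; a_3 = 5; a_4 = 42; a_5 = 11; a_6 = 23; a_7 = 32; a_8 = 27; a_9 = 35; a_{10} = 41; a_{11} = 22; a_{12} = 43; a_{13} = 0; a_{14} = 3; a_{15} = 17; a_{16} = 4; a_{17} = 6; a_{18} = 31; a_{19} = 38; a_{20} = 8; a_{21} = 9; a_{22} = 45; a_{23} = 25.
The sequence repeats with period 23.
So a_{1097} = a_{0 + ((1097-0) mod 23)} = a_{16} = 4.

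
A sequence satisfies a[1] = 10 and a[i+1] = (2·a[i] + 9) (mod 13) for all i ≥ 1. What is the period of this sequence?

12

a[1] = 10; a[2] = 3; a[3] = 2; a[4] = 0; a[5] = 9; a[6] = 1; a[7] = 11; a[8] = 5; a[9] = 6; a[10] = 8; a[11] = 12; a[12] = 7; a[13] = 10.
Since a[13] = a[1] = 10, the sequence is periodic with period 12.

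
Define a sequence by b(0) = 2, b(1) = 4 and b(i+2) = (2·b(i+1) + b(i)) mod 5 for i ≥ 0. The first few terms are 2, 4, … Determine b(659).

Computing terms: b(0) = 2; b(1) = 4; b(2) = 0; b(3) = 4; b(4) = 3; b(5) = 0; b(6) = 3; b(7) = 1; b(8) = 0; b(9) = 1; b(10) = 2; b(11) = 0; b(12) = 2; b(13) = 4.
Since (b(12), b(13)) = (b(0), b(1)) = (2, 4) (two consecutive terms determine the rest), the sequence is periodic with period 12.
(659 - 0) mod 12 = 11, so b(659) = b(11) = 0.

0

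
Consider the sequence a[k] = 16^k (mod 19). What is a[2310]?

Listing terms: a[0] = 1, a[1] = 16, a[2] = 9, a[3] = 11, a[4] = 5, a[5] = 4, a[6] = 7, a[7] = 17, a[8] = 6, a[9] = 1.
Since a[9] = a[0] = 1, the sequence is periodic with period 9.
(2310 - 0) mod 9 = 6, so a[2310] = a[6] = 7.

7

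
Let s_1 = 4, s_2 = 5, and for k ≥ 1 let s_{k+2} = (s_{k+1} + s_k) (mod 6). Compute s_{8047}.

0

Computing terms: s_1 = 4,  s_2 = 5,  s_3 = 3,  s_4 = 2,  s_5 = 5,  s_6 = 1,  s_7 = 0,  s_8 = 1,  s_9 = 1,  s_{10} = 2,  s_{11} = 3,  s_{12} = 5,  s_{13} = 2,  s_{14} = 1,  s_{15} = 3,  s_{16} = 4,  s_{17} = 1,  s_{18} = 5,  s_{19} = 0,  s_{20} = 5,  s_{21} = 5,  s_{22} = 4,  s_{23} = 3,  s_{24} = 1,  s_{25} = 4,  s_{26} = 5.
Since (s_{25}, s_{26}) = (s_1, s_2) = (4, 5) (two consecutive terms determine the rest), the sequence is periodic with period 24.
So s_{8047} = s_{1 + ((8047-1) mod 24)} = s_7 = 0.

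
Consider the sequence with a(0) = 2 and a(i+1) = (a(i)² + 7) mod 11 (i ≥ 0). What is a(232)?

Computing terms: a(0) = 2, a(1) = 0, a(2) = 7, a(3) = 1, a(4) = 8, a(5) = 5, a(6) = 10, a(7) = 8.
Since a(7) = a(4) = 8, the sequence is eventually periodic: after a pre-period of length 4 it cycles with period 3.
For i ≥ 4, a(i) depends only on (i - 4) mod 3. (232 - 4) mod 3 = 0, so a(232) = a(4) = 8.

8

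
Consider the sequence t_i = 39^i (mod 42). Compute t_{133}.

We have t_0 = 1; t_1 = 39; t_2 = 9; t_3 = 15; t_4 = 39.
Since t_4 = t_1 = 39, the sequence is eventually periodic: after a pre-period of length 1 it cycles with period 3.
For i ≥ 1, t_i depends only on (i - 1) mod 3. (133 - 1) mod 3 = 0, so t_{133} = t_1 = 39.

39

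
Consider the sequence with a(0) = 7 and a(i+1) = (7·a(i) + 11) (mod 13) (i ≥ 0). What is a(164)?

We have a(0) = 7, a(1) = 8, a(2) = 2, a(3) = 12, a(4) = 4, a(5) = 0, a(6) = 11, a(7) = 10, a(8) = 3, a(9) = 6, a(10) = 1, a(11) = 5, a(12) = 7.
The sequence repeats with period 12.
So a(164) = a(0 + ((164-0) mod 12)) = a(8) = 3.

3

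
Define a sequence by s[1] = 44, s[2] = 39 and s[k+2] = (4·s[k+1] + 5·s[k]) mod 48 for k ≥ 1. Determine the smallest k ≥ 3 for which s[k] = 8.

We have s[1] = 44; s[2] = 39; s[3] = 40; s[4] = 19; s[5] = 36; s[6] = 47; s[7] = 32; s[8] = 27; s[9] = 28; s[10] = 7; s[11] = 24; s[12] = 35; s[13] = 20; s[14] = 15; s[15] = 16; s[16] = 43; s[17] = 12; s[18] = 23; s[19] = 8; s[20] = 3; s[21] = 4; s[22] = 31; s[23] = 0; s[24] = 11; s[25] = 44; s[26] = 39.
The sequence repeats with period 24.
The value 8 first appears (with k ≥ 3) at s[19].

19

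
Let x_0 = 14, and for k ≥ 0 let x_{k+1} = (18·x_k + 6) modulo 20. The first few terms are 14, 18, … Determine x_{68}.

14

x_0 = 14; x_1 = 18; x_2 = 10; x_3 = 6; x_4 = 14.
The sequence repeats with period 4.
So x_{68} = x_{0 + ((68-0) mod 4)} = x_0 = 14.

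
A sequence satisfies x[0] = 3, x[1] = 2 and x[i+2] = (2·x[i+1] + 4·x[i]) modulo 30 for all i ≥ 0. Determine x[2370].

28

Listing terms: x[0] = 3,  x[1] = 2,  x[2] = 16,  x[3] = 10,  x[4] = 24,  x[5] = 28,  x[6] = 2,  x[7] = 26,  x[8] = 0,  x[9] = 14,  x[10] = 28,  x[11] = 22,  x[12] = 6,  x[13] = 10,  x[14] = 14,  x[15] = 8,  x[16] = 12,  x[17] = 26,  x[18] = 10,  x[19] = 4,  x[20] = 18,  x[21] = 22,  x[22] = 26,  x[23] = 20,  x[24] = 24,  x[25] = 8,  x[26] = 22,  x[27] = 16,  x[28] = 0,  x[29] = 4,  x[30] = 8,  x[31] = 2,  x[32] = 6,  x[33] = 20,  x[34] = 4,  x[35] = 28,  x[36] = 12,  x[37] = 16,  x[38] = 20,  x[39] = 14,  x[40] = 18,  x[41] = 2,  x[42] = 16.
Since (x[41], x[42]) = (x[1], x[2]) = (2, 16) (two consecutive terms determine the rest), the sequence is eventually periodic: after a pre-period of length 1 it cycles with period 40.
For i ≥ 1, x[i] depends only on (i - 1) mod 40. (2370 - 1) mod 40 = 9, so x[2370] = x[10] = 28.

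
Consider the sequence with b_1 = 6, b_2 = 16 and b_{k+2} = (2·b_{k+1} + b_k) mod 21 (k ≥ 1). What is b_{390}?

Listing terms: b_1 = 6,  b_2 = 16,  b_3 = 17,  b_4 = 8,  b_5 = 12,  b_6 = 11,  b_7 = 13,  b_8 = 16,  b_9 = 3,  b_{10} = 1,  b_{11} = 5,  b_{12} = 11,  b_{13} = 6,  b_{14} = 2,  b_{15} = 10,  b_{16} = 1,  b_{17} = 12,  b_{18} = 4,  b_{19} = 20,  b_{20} = 2,  b_{21} = 3,  b_{22} = 8,  b_{23} = 19,  b_{24} = 4,  b_{25} = 6,  b_{26} = 16.
Since (b_{25}, b_{26}) = (b_1, b_2) = (6, 16) (two consecutive terms determine the rest), the sequence is periodic with period 24.
So b_{390} = b_{1 + ((390-1) mod 24)} = b_6 = 11.

11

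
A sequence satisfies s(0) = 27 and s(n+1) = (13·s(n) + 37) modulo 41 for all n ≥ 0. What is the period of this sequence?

s(0) = 27; s(1) = 19; s(2) = 38; s(3) = 39; s(4) = 11; s(5) = 16; s(6) = 40; s(7) = 24; s(8) = 21; s(9) = 23; s(10) = 8; s(11) = 18; s(12) = 25; s(13) = 34; s(14) = 28; s(15) = 32; s(16) = 2; s(17) = 22; s(18) = 36; s(19) = 13; s(20) = 1; s(21) = 9; s(22) = 31; s(23) = 30; s(24) = 17; s(25) = 12; s(26) = 29; s(27) = 4; s(28) = 7; s(29) = 5; s(30) = 20; s(31) = 10; s(32) = 3; s(33) = 35; s(34) = 0; s(35) = 37; s(36) = 26; s(37) = 6; s(38) = 33; s(39) = 15; s(40) = 27.
The sequence repeats with period 40.

40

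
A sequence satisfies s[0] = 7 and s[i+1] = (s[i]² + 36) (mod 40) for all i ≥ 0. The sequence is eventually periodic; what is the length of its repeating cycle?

Computing terms: s[0] = 7,  s[1] = 5,  s[2] = 21,  s[3] = 37,  s[4] = 5.
Since s[4] = s[1] = 5, the sequence is eventually periodic: after a pre-period of length 1 it cycles with period 3.

3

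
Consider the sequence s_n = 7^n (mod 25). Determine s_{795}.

18

Computing terms: s_1 = 7,  s_2 = 24,  s_3 = 18,  s_4 = 1,  s_5 = 7.
Since s_5 = s_1 = 7, the sequence is periodic with period 4.
So s_{795} = s_{1 + ((795-1) mod 4)} = s_3 = 18.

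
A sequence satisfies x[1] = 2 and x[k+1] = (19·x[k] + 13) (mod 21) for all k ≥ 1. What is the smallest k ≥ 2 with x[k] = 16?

3

Listing terms: x[1] = 2, x[2] = 9, x[3] = 16, x[4] = 2.
Since x[4] = x[1] = 2, the sequence is periodic with period 3.
The value 16 first appears (with k ≥ 2) at x[3].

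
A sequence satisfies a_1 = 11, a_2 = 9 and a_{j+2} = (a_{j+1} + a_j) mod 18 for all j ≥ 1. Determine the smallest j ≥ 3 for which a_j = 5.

a_1 = 11; a_2 = 9; a_3 = 2; a_4 = 11; a_5 = 13; a_6 = 6; a_7 = 1; a_8 = 7; a_9 = 8; a_{10} = 15; a_{11} = 5; a_{12} = 2; a_{13} = 7; a_{14} = 9; a_{15} = 16; a_{16} = 7; a_{17} = 5; a_{18} = 12; a_{19} = 17; a_{20} = 11; a_{21} = 10; a_{22} = 3; a_{23} = 13; a_{24} = 16; a_{25} = 11; a_{26} = 9.
Since (a_{25}, a_{26}) = (a_1, a_2) = (11, 9) (two consecutive terms determine the rest), the sequence is periodic with period 24.
The value 5 first appears (with j ≥ 3) at a_{11}.

11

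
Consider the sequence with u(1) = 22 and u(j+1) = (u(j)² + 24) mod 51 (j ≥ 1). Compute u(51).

Listing terms: u(1) = 22, u(2) = 49, u(3) = 28, u(4) = 43, u(5) = 37, u(6) = 16, u(7) = 25, u(8) = 37.
Since u(8) = u(5) = 37, the sequence is eventually periodic: after a pre-period of length 4 it cycles with period 3.
For j ≥ 5, u(j) depends only on (j - 5) mod 3. (51 - 5) mod 3 = 1, so u(51) = u(6) = 16.

16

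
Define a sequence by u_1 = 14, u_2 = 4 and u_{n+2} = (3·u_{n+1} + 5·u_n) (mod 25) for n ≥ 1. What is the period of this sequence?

Computing terms: u_1 = 14; u_2 = 4; u_3 = 7; u_4 = 16; u_5 = 8; u_6 = 4; u_7 = 2; u_8 = 1; u_9 = 13; u_{10} = 19; u_{11} = 22; u_{12} = 11; u_{13} = 18; u_{14} = 9; u_{15} = 17; u_{16} = 21; u_{17} = 23; u_{18} = 24; u_{19} = 12; u_{20} = 6; u_{21} = 3; u_{22} = 14; u_{23} = 7; u_{24} = 16.
Since (u_{23}, u_{24}) = (u_3, u_4) = (7, 16) (two consecutive terms determine the rest), the sequence is eventually periodic: after a pre-period of length 2 it cycles with period 20.

20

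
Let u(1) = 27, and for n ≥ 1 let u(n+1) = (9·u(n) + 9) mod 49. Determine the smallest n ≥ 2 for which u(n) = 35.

Computing terms: u(1) = 27,  u(2) = 7,  u(3) = 23,  u(4) = 20,  u(5) = 42,  u(6) = 44,  u(7) = 13,  u(8) = 28,  u(9) = 16,  u(10) = 6,  u(11) = 14,  u(12) = 37,  u(13) = 48,  u(14) = 0,  u(15) = 9,  u(16) = 41,  u(17) = 35,  u(18) = 30,  u(19) = 34,  u(20) = 21,  u(21) = 2,  u(22) = 27.
The sequence repeats with period 21.
The value 35 first appears (with n ≥ 2) at u(17).

17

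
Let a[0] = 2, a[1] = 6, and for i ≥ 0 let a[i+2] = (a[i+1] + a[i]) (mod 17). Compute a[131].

15

Listing terms: a[0] = 2; a[1] = 6; a[2] = 8; a[3] = 14; a[4] = 5; a[5] = 2; a[6] = 7; a[7] = 9; a[8] = 16; a[9] = 8; a[10] = 7; a[11] = 15; a[12] = 5; a[13] = 3; a[14] = 8; a[15] = 11; a[16] = 2; a[17] = 13; a[18] = 15; a[19] = 11; a[20] = 9; a[21] = 3; a[22] = 12; a[23] = 15; a[24] = 10; a[25] = 8; a[26] = 1; a[27] = 9; a[28] = 10; a[29] = 2; a[30] = 12; a[31] = 14; a[32] = 9; a[33] = 6; a[34] = 15; a[35] = 4; a[36] = 2; a[37] = 6.
The sequence repeats with period 36.
So a[131] = a[0 + ((131-0) mod 36)] = a[23] = 15.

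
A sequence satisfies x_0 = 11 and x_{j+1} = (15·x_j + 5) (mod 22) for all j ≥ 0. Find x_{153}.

6

x_0 = 11,  x_1 = 16,  x_2 = 3,  x_3 = 6,  x_4 = 7,  x_5 = 0,  x_6 = 5,  x_7 = 14,  x_8 = 17,  x_9 = 18,  x_{10} = 11.
Since x_{10} = x_0 = 11, the sequence is periodic with period 10.
So x_{153} = x_{0 + ((153-0) mod 10)} = x_3 = 6.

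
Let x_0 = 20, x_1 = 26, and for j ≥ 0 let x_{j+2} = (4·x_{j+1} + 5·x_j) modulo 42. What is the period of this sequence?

x_0 = 20; x_1 = 26; x_2 = 36; x_3 = 22; x_4 = 16; x_5 = 6; x_6 = 20; x_7 = 26.
Since (x_6, x_7) = (x_0, x_1) = (20, 26) (two consecutive terms determine the rest), the sequence is periodic with period 6.

6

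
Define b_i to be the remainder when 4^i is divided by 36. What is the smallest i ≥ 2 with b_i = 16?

We have b_1 = 4, b_2 = 16, b_3 = 28, b_4 = 4.
The sequence repeats with period 3.
The value 16 first appears (with i ≥ 2) at b_2.

2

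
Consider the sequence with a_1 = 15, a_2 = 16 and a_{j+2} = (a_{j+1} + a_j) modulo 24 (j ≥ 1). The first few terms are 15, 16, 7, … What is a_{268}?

a_1 = 15, a_2 = 16, a_3 = 7, a_4 = 23, a_5 = 6, a_6 = 5, a_7 = 11, a_8 = 16, a_9 = 3, a_{10} = 19, a_{11} = 22, a_{12} = 17, a_{13} = 15, a_{14} = 8, a_{15} = 23, a_{16} = 7, a_{17} = 6, a_{18} = 13, a_{19} = 19, a_{20} = 8, a_{21} = 3, a_{22} = 11, a_{23} = 14, a_{24} = 1, a_{25} = 15, a_{26} = 16.
The sequence repeats with period 24.
So a_{268} = a_{1 + ((268-1) mod 24)} = a_4 = 23.

23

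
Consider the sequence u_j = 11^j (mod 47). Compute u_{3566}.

Listing terms: u_0 = 1,  u_1 = 11,  u_2 = 27,  u_3 = 15,  u_4 = 24,  u_5 = 29,  u_6 = 37,  u_7 = 31,  u_8 = 12,  u_9 = 38,  u_{10} = 42,  u_{11} = 39,  u_{12} = 6,  u_{13} = 19,  u_{14} = 21,  u_{15} = 43,  u_{16} = 3,  u_{17} = 33,  u_{18} = 34,  u_{19} = 45,  u_{20} = 25,  u_{21} = 40,  u_{22} = 17,  u_{23} = 46,  u_{24} = 36,  u_{25} = 20,  u_{26} = 32,  u_{27} = 23,  u_{28} = 18,  u_{29} = 10,  u_{30} = 16,  u_{31} = 35,  u_{32} = 9,  u_{33} = 5,  u_{34} = 8,  u_{35} = 41,  u_{36} = 28,  u_{37} = 26,  u_{38} = 4,  u_{39} = 44,  u_{40} = 14,  u_{41} = 13,  u_{42} = 2,  u_{43} = 22,  u_{44} = 7,  u_{45} = 30,  u_{46} = 1.
Since u_{46} = u_0 = 1, the sequence is periodic with period 46.
(3566 - 0) mod 46 = 24, so u_{3566} = u_{24} = 36.

36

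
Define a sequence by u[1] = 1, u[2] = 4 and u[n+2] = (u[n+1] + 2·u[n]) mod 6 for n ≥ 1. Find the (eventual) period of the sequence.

Listing terms: u[1] = 1, u[2] = 4, u[3] = 0, u[4] = 2, u[5] = 2, u[6] = 0, u[7] = 4, u[8] = 4, u[9] = 0.
Since (u[8], u[9]) = (u[2], u[3]) = (4, 0) (two consecutive terms determine the rest), the sequence is eventually periodic: after a pre-period of length 1 it cycles with period 6.

6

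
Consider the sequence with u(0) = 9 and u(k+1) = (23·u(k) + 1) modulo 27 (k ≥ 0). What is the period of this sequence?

Computing terms: u(0) = 9; u(1) = 19; u(2) = 6; u(3) = 4; u(4) = 12; u(5) = 7; u(6) = 0; u(7) = 1; u(8) = 24; u(9) = 13; u(10) = 3; u(11) = 16; u(12) = 18; u(13) = 10; u(14) = 15; u(15) = 22; u(16) = 21; u(17) = 25; u(18) = 9.
The sequence repeats with period 18.

18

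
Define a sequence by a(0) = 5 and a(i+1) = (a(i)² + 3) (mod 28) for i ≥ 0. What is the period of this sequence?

a(0) = 5, a(1) = 0, a(2) = 3, a(3) = 12, a(4) = 7, a(5) = 24, a(6) = 19, a(7) = 0.
Since a(7) = a(1) = 0, the sequence is eventually periodic: after a pre-period of length 1 it cycles with period 6.

6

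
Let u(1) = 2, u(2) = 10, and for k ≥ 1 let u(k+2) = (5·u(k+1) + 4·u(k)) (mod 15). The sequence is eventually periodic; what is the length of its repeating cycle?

u(1) = 2; u(2) = 10; u(3) = 13; u(4) = 0; u(5) = 7; u(6) = 5; u(7) = 8; u(8) = 0; u(9) = 2; u(10) = 10.
Since (u(9), u(10)) = (u(1), u(2)) = (2, 10) (two consecutive terms determine the rest), the sequence is periodic with period 8.

8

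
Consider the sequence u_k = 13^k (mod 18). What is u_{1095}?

We have u_0 = 1; u_1 = 13; u_2 = 7; u_3 = 1.
The sequence repeats with period 3.
So u_{1095} = u_{0 + ((1095-0) mod 3)} = u_0 = 1.

1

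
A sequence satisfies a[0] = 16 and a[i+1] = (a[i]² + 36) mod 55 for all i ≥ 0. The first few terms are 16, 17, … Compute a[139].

17

Computing terms: a[0] = 16, a[1] = 17, a[2] = 50, a[3] = 6, a[4] = 17.
Since a[4] = a[1] = 17, the sequence is eventually periodic: after a pre-period of length 1 it cycles with period 3.
For i ≥ 1, a[i] depends only on (i - 1) mod 3. (139 - 1) mod 3 = 0, so a[139] = a[1] = 17.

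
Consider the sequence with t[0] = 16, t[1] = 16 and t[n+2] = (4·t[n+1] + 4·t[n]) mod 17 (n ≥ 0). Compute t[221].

We have t[0] = 16; t[1] = 16; t[2] = 9; t[3] = 15; t[4] = 11; t[5] = 2; t[6] = 1; t[7] = 12; t[8] = 1; t[9] = 1; t[10] = 8; t[11] = 2; t[12] = 6; t[13] = 15; t[14] = 16; t[15] = 5; t[16] = 16; t[17] = 16.
The sequence repeats with period 16.
(221 - 0) mod 16 = 13, so t[221] = t[13] = 15.

15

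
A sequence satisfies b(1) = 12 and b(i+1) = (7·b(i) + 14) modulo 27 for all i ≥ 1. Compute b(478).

We have b(1) = 12, b(2) = 17, b(3) = 25, b(4) = 0, b(5) = 14, b(6) = 4, b(7) = 15, b(8) = 11, b(9) = 10, b(10) = 3, b(11) = 8, b(12) = 16, b(13) = 18, b(14) = 5, b(15) = 22, b(16) = 6, b(17) = 2, b(18) = 1, b(19) = 21, b(20) = 26, b(21) = 7, b(22) = 9, b(23) = 23, b(24) = 13, b(25) = 24, b(26) = 20, b(27) = 19, b(28) = 12.
Since b(28) = b(1) = 12, the sequence is periodic with period 27.
So b(478) = b(1 + ((478-1) mod 27)) = b(19) = 21.

21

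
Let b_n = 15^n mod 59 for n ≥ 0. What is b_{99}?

We have b_0 = 1, b_1 = 15, b_2 = 48, b_3 = 12, b_4 = 3, b_5 = 45, b_6 = 26, b_7 = 36, b_8 = 9, b_9 = 17, b_{10} = 19, b_{11} = 49, b_{12} = 27, b_{13} = 51, b_{14} = 57, b_{15} = 29, b_{16} = 22, b_{17} = 35, b_{18} = 53, b_{19} = 28, b_{20} = 7, b_{21} = 46, b_{22} = 41, b_{23} = 25, b_{24} = 21, b_{25} = 20, b_{26} = 5, b_{27} = 16, b_{28} = 4, b_{29} = 1.
The sequence repeats with period 29.
So b_{99} = b_{0 + ((99-0) mod 29)} = b_{12} = 27.

27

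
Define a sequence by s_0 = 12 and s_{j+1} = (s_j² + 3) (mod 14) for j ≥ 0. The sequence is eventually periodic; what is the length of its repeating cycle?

6

Computing terms: s_0 = 12, s_1 = 7, s_2 = 10, s_3 = 5, s_4 = 0, s_5 = 3, s_6 = 12.
Since s_6 = s_0 = 12, the sequence is periodic with period 6.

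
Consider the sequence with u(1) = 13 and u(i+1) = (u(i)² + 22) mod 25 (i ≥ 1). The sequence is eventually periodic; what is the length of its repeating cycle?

8

Computing terms: u(1) = 13; u(2) = 16; u(3) = 3; u(4) = 6; u(5) = 8; u(6) = 11; u(7) = 18; u(8) = 21; u(9) = 13.
The sequence repeats with period 8.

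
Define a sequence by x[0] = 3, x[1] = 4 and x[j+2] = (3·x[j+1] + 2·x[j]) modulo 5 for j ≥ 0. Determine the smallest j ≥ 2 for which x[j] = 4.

We have x[0] = 3,  x[1] = 4,  x[2] = 3,  x[3] = 2,  x[4] = 2,  x[5] = 0,  x[6] = 4,  x[7] = 2,  x[8] = 4,  x[9] = 1,  x[10] = 1,  x[11] = 0,  x[12] = 2,  x[13] = 1,  x[14] = 2,  x[15] = 3,  x[16] = 3,  x[17] = 0,  x[18] = 1,  x[19] = 3,  x[20] = 1,  x[21] = 4,  x[22] = 4,  x[23] = 0,  x[24] = 3,  x[25] = 4.
The sequence repeats with period 24.
The value 4 first appears (with j ≥ 2) at x[6].

6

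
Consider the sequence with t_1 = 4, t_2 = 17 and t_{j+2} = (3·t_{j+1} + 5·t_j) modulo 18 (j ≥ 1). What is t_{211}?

Listing terms: t_1 = 4, t_2 = 17, t_3 = 17, t_4 = 10, t_5 = 7, t_6 = 17, t_7 = 14, t_8 = 1, t_9 = 1, t_{10} = 8, t_{11} = 11, t_{12} = 1, t_{13} = 4, t_{14} = 17.
Since (t_{13}, t_{14}) = (t_1, t_2) = (4, 17) (two consecutive terms determine the rest), the sequence is periodic with period 12.
(211 - 1) mod 12 = 6, so t_{211} = t_7 = 14.

14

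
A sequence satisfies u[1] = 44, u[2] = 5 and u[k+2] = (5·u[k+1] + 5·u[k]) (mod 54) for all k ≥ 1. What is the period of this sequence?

9

We have u[1] = 44,  u[2] = 5,  u[3] = 29,  u[4] = 8,  u[5] = 23,  u[6] = 47,  u[7] = 26,  u[8] = 41,  u[9] = 11,  u[10] = 44,  u[11] = 5.
The sequence repeats with period 9.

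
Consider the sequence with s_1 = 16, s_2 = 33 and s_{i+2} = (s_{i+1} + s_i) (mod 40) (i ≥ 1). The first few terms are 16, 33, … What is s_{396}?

17

We have s_1 = 16, s_2 = 33, s_3 = 9, s_4 = 2, s_5 = 11, s_6 = 13, s_7 = 24, s_8 = 37, s_9 = 21, s_{10} = 18, s_{11} = 39, s_{12} = 17, s_{13} = 16, s_{14} = 33.
Since (s_{13}, s_{14}) = (s_1, s_2) = (16, 33) (two consecutive terms determine the rest), the sequence is periodic with period 12.
So s_{396} = s_{1 + ((396-1) mod 12)} = s_{12} = 17.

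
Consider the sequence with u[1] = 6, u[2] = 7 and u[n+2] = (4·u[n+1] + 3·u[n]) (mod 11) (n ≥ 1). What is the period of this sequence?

Listing terms: u[1] = 6,  u[2] = 7,  u[3] = 2,  u[4] = 7,  u[5] = 1,  u[6] = 3,  u[7] = 4,  u[8] = 3,  u[9] = 2,  u[10] = 6,  u[11] = 8,  u[12] = 6,  u[13] = 4,  u[14] = 1,  u[15] = 5,  u[16] = 1,  u[17] = 8,  u[18] = 2,  u[19] = 10,  u[20] = 2,  u[21] = 5,  u[22] = 4,  u[23] = 9,  u[24] = 4,  u[25] = 10,  u[26] = 8,  u[27] = 7,  u[28] = 8,  u[29] = 9,  u[30] = 5,  u[31] = 3,  u[32] = 5,  u[33] = 7,  u[34] = 10,  u[35] = 6,  u[36] = 10,  u[37] = 3,  u[38] = 9,  u[39] = 1,  u[40] = 9,  u[41] = 6,  u[42] = 7.
The sequence repeats with period 40.

40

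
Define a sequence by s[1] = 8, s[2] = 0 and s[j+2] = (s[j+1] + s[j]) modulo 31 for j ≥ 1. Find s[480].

23

Listing terms: s[1] = 8; s[2] = 0; s[3] = 8; s[4] = 8; s[5] = 16; s[6] = 24; s[7] = 9; s[8] = 2; s[9] = 11; s[10] = 13; s[11] = 24; s[12] = 6; s[13] = 30; s[14] = 5; s[15] = 4; s[16] = 9; s[17] = 13; s[18] = 22; s[19] = 4; s[20] = 26; s[21] = 30; s[22] = 25; s[23] = 24; s[24] = 18; s[25] = 11; s[26] = 29; s[27] = 9; s[28] = 7; s[29] = 16; s[30] = 23; s[31] = 8; s[32] = 0.
The sequence repeats with period 30.
(480 - 1) mod 30 = 29, so s[480] = s[30] = 23.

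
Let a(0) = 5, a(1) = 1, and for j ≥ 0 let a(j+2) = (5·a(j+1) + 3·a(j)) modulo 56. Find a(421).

We have a(0) = 5, a(1) = 1, a(2) = 20, a(3) = 47, a(4) = 15, a(5) = 48, a(6) = 5, a(7) = 1.
The sequence repeats with period 6.
So a(421) = a(0 + ((421-0) mod 6)) = a(1) = 1.

1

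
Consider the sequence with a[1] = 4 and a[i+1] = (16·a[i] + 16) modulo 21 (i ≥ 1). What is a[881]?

17

Listing terms: a[1] = 4, a[2] = 17, a[3] = 15, a[4] = 4.
The sequence repeats with period 3.
(881 - 1) mod 3 = 1, so a[881] = a[2] = 17.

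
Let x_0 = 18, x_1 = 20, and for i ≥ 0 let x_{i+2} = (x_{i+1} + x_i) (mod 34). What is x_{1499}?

x_0 = 18, x_1 = 20, x_2 = 4, x_3 = 24, x_4 = 28, x_5 = 18, x_6 = 12, x_7 = 30, x_8 = 8, x_9 = 4, x_{10} = 12, x_{11} = 16, x_{12} = 28, x_{13} = 10, x_{14} = 4, x_{15} = 14, x_{16} = 18, x_{17} = 32, x_{18} = 16, x_{19} = 14, x_{20} = 30, x_{21} = 10, x_{22} = 6, x_{23} = 16, x_{24} = 22, x_{25} = 4, x_{26} = 26, x_{27} = 30, x_{28} = 22, x_{29} = 18, x_{30} = 6, x_{31} = 24, x_{32} = 30, x_{33} = 20, x_{34} = 16, x_{35} = 2, x_{36} = 18, x_{37} = 20.
The sequence repeats with period 36.
So x_{1499} = x_{0 + ((1499-0) mod 36)} = x_{23} = 16.

16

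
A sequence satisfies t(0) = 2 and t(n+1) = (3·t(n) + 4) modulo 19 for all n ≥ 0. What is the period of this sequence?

18

We have t(0) = 2, t(1) = 10, t(2) = 15, t(3) = 11, t(4) = 18, t(5) = 1, t(6) = 7, t(7) = 6, t(8) = 3, t(9) = 13, t(10) = 5, t(11) = 0, t(12) = 4, t(13) = 16, t(14) = 14, t(15) = 8, t(16) = 9, t(17) = 12, t(18) = 2.
The sequence repeats with period 18.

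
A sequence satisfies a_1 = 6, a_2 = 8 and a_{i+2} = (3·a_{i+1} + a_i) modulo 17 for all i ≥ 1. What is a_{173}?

Computing terms: a_1 = 6; a_2 = 8; a_3 = 13; a_4 = 13; a_5 = 1; a_6 = 16; a_7 = 15; a_8 = 10; a_9 = 11; a_{10} = 9; a_{11} = 4; a_{12} = 4; a_{13} = 16; a_{14} = 1; a_{15} = 2; a_{16} = 7; a_{17} = 6; a_{18} = 8.
Since (a_{17}, a_{18}) = (a_1, a_2) = (6, 8) (two consecutive terms determine the rest), the sequence is periodic with period 16.
(173 - 1) mod 16 = 12, so a_{173} = a_{13} = 16.

16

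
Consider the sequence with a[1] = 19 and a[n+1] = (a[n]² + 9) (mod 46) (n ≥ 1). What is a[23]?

45

a[1] = 19; a[2] = 2; a[3] = 13; a[4] = 40; a[5] = 45; a[6] = 10; a[7] = 17; a[8] = 22; a[9] = 33; a[10] = 40.
Since a[10] = a[4] = 40, the sequence is eventually periodic: after a pre-period of length 3 it cycles with period 6.
For n ≥ 4, a[n] depends only on (n - 4) mod 6. (23 - 4) mod 6 = 1, so a[23] = a[5] = 45.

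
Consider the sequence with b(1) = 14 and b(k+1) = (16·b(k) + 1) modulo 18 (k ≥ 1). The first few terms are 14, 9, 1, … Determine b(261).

Computing terms: b(1) = 14; b(2) = 9; b(3) = 1; b(4) = 17; b(5) = 3; b(6) = 13; b(7) = 11; b(8) = 15; b(9) = 7; b(10) = 5; b(11) = 9.
Since b(11) = b(2) = 9, the sequence is eventually periodic: after a pre-period of length 1 it cycles with period 9.
For k ≥ 2, b(k) depends only on (k - 2) mod 9. (261 - 2) mod 9 = 7, so b(261) = b(9) = 7.

7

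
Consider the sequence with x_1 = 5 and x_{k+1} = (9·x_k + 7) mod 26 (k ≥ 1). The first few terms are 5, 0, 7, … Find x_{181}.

Computing terms: x_1 = 5; x_2 = 0; x_3 = 7; x_4 = 18; x_5 = 13; x_6 = 20; x_7 = 5.
Since x_7 = x_1 = 5, the sequence is periodic with period 6.
So x_{181} = x_{1 + ((181-1) mod 6)} = x_1 = 5.

5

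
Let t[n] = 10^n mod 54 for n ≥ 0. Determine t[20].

Listing terms: t[0] = 1; t[1] = 10; t[2] = 46; t[3] = 28; t[4] = 10.
Since t[4] = t[1] = 10, the sequence is eventually periodic: after a pre-period of length 1 it cycles with period 3.
For n ≥ 1, t[n] depends only on (n - 1) mod 3. (20 - 1) mod 3 = 1, so t[20] = t[2] = 46.

46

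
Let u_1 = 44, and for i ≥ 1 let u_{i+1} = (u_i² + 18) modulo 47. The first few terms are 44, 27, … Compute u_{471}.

We have u_1 = 44,  u_2 = 27,  u_3 = 42,  u_4 = 43,  u_5 = 34,  u_6 = 46,  u_7 = 19,  u_8 = 3,  u_9 = 27.
Since u_9 = u_2 = 27, the sequence is eventually periodic: after a pre-period of length 1 it cycles with period 7.
For i ≥ 2, u_i depends only on (i - 2) mod 7. (471 - 2) mod 7 = 0, so u_{471} = u_2 = 27.

27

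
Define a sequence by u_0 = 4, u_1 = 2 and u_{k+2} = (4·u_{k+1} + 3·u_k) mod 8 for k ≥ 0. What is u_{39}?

6

u_0 = 4,  u_1 = 2,  u_2 = 4,  u_3 = 6,  u_4 = 4,  u_5 = 2.
The sequence repeats with period 4.
(39 - 0) mod 4 = 3, so u_{39} = u_3 = 6.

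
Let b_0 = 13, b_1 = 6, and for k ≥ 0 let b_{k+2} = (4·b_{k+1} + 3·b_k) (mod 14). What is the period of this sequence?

42

Listing terms: b_0 = 13,  b_1 = 6,  b_2 = 7,  b_3 = 4,  b_4 = 9,  b_5 = 6,  b_6 = 9,  b_7 = 12,  b_8 = 5,  b_9 = 0,  b_{10} = 1,  b_{11} = 4,  b_{12} = 5,  b_{13} = 4,  b_{14} = 3,  b_{15} = 10,  b_{16} = 7,  b_{17} = 2,  b_{18} = 1,  b_{19} = 10,  b_{20} = 1,  b_{21} = 6,  b_{22} = 13,  b_{23} = 0,  b_{24} = 11,  b_{25} = 2,  b_{26} = 13,  b_{27} = 2,  b_{28} = 5,  b_{29} = 12,  b_{30} = 7,  b_{31} = 8,  b_{32} = 11,  b_{33} = 12,  b_{34} = 11,  b_{35} = 10,  b_{36} = 3,  b_{37} = 0,  b_{38} = 9,  b_{39} = 8,  b_{40} = 3,  b_{41} = 8,  b_{42} = 13,  b_{43} = 6.
Since (b_{42}, b_{43}) = (b_0, b_1) = (13, 6) (two consecutive terms determine the rest), the sequence is periodic with period 42.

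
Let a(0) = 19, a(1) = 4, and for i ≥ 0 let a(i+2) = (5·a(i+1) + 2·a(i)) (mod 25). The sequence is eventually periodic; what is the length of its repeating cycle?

40

a(0) = 19; a(1) = 4; a(2) = 8; a(3) = 23; a(4) = 6; a(5) = 1; a(6) = 17; a(7) = 12; a(8) = 19; a(9) = 19; a(10) = 8; a(11) = 3; a(12) = 6; a(13) = 11; a(14) = 17; a(15) = 7; a(16) = 19; a(17) = 9; a(18) = 8; a(19) = 8; a(20) = 6; a(21) = 21; a(22) = 17; a(23) = 2; a(24) = 19; a(25) = 24; a(26) = 8; a(27) = 13; a(28) = 6; a(29) = 6; a(30) = 17; a(31) = 22; a(32) = 19; a(33) = 14; a(34) = 8; a(35) = 18; a(36) = 6; a(37) = 16; a(38) = 17; a(39) = 17; a(40) = 19; a(41) = 4.
The sequence repeats with period 40.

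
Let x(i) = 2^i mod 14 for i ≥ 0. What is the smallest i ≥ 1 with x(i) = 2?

1

We have x(0) = 1; x(1) = 2; x(2) = 4; x(3) = 8; x(4) = 2.
Since x(4) = x(1) = 2, the sequence is eventually periodic: after a pre-period of length 1 it cycles with period 3.
The value 2 first appears (with i ≥ 1) at x(1).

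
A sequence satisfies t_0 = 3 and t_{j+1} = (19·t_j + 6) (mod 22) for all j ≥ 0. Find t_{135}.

We have t_0 = 3,  t_1 = 19,  t_2 = 15,  t_3 = 5,  t_4 = 13,  t_5 = 11,  t_6 = 17,  t_7 = 21,  t_8 = 9,  t_9 = 1,  t_{10} = 3.
The sequence repeats with period 10.
(135 - 0) mod 10 = 5, so t_{135} = t_5 = 11.

11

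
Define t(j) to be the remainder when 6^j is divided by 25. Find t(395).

1

t(0) = 1; t(1) = 6; t(2) = 11; t(3) = 16; t(4) = 21; t(5) = 1.
Since t(5) = t(0) = 1, the sequence is periodic with period 5.
(395 - 0) mod 5 = 0, so t(395) = t(0) = 1.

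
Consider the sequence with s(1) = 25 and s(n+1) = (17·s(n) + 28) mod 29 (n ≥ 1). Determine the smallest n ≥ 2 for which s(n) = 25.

5

Computing terms: s(1) = 25,  s(2) = 18,  s(3) = 15,  s(4) = 22,  s(5) = 25.
Since s(5) = s(1) = 25, the sequence is periodic with period 4.
The value 25 next appears (with n ≥ 2) at s(5).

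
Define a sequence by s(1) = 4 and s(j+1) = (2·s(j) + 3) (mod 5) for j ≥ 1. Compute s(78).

Listing terms: s(1) = 4, s(2) = 1, s(3) = 0, s(4) = 3, s(5) = 4.
Since s(5) = s(1) = 4, the sequence is periodic with period 4.
So s(78) = s(1 + ((78-1) mod 4)) = s(2) = 1.

1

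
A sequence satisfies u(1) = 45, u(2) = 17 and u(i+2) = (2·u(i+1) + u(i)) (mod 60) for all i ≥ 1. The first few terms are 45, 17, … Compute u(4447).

35

Computing terms: u(1) = 45,  u(2) = 17,  u(3) = 19,  u(4) = 55,  u(5) = 9,  u(6) = 13,  u(7) = 35,  u(8) = 23,  u(9) = 21,  u(10) = 5,  u(11) = 31,  u(12) = 7,  u(13) = 45,  u(14) = 37,  u(15) = 59,  u(16) = 35,  u(17) = 9,  u(18) = 53,  u(19) = 55,  u(20) = 43,  u(21) = 21,  u(22) = 25,  u(23) = 11,  u(24) = 47,  u(25) = 45,  u(26) = 17.
Since (u(25), u(26)) = (u(1), u(2)) = (45, 17) (two consecutive terms determine the rest), the sequence is periodic with period 24.
So u(4447) = u(1 + ((4447-1) mod 24)) = u(7) = 35.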